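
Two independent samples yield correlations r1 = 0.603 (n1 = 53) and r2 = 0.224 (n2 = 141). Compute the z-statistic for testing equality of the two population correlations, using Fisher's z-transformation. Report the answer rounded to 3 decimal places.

2.847

z1 = atanh(0.603) = 0.697848,  z2 = atanh(0.224) = 0.227863
SE = √(1/(n1−3) + 1/(n2−3)) = √(1/50 + 1/138) = √(0.0200000 + 0.0072464) = √0.0272464 = 0.165065
z = (z1 − z2)/SE = (0.697848 − 0.227863) / 0.165065 = 0.469985 / 0.165065 = 2.847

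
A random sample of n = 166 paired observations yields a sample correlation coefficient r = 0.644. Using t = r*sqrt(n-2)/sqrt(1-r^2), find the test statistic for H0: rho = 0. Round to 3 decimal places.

t = r·√(n−2) / √(1−r²) with r = 0.644, n = 166
  = 0.644·√164 / √(1 − 0.414736)
  = 0.644·12.806248 / 0.765025
  = 8.247224 / 0.765025 = 10.780

10.780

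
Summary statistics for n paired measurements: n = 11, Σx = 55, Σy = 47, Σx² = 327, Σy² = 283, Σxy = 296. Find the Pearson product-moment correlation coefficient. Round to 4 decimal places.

S_xy = nΣxy − ΣxΣy = 11·296 − 55·47 = 3256 − 2585 = 671
S_xx = nΣx² − (Σx)² = 11·327 − 55² = 3597 − 3025 = 572
S_yy = nΣy² − (Σy)² = 11·283 − 47² = 3113 − 2209 = 904
r = S_xy / √(S_xx·S_yy) = 671 / √(572·904) = 671 / √517088 = 671 / 719.0883 = 0.9331

0.9331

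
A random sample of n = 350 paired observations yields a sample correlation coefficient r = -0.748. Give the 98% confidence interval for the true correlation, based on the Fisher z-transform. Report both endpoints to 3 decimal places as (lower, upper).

z_r = atanh(-0.748) = -0.968399;  SE = 1/√(n−3) = 1/√347 = 0.053683
z-limits: -0.968399 ± 2.326·0.053683 = -0.968399 ± 0.124867 = [-1.093266, -0.843532]
ρ-limits: (tanh -1.093266, tanh -0.843532) = (-0.798, -0.688)

(-0.798, -0.688)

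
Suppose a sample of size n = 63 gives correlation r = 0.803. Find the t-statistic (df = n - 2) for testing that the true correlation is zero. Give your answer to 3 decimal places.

1 − r² = 1 − 0.644809 = 0.355191;  √(1−r²) = 0.595979
√(n−2) = √61 = 7.810250
t = r·√(n−2)/√(1−r²) = 0.803 · 7.810250 / 0.595979 = 10.523

10.523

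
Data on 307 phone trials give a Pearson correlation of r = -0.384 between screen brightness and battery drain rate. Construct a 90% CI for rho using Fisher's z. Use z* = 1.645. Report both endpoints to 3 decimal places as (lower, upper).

z_r = atanh(-0.384) = -0.404743;  SE = 1/√(n−3) = 1/√304 = 0.057354
z-limits: -0.404743 ± 1.645·0.057354 = -0.404743 ± 0.094347 = [-0.499090, -0.310396]
ρ-limits: (tanh -0.499090, tanh -0.310396) = (-0.461, -0.301)

(-0.461, -0.301)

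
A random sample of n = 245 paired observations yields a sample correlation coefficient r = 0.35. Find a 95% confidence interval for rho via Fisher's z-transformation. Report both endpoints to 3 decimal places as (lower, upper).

z_r = atanh(0.35) = 0.365444;  SE = 1/√(n−3) = 1/√242 = 0.064282
z-limits: 0.365444 ± 1.960·0.064282 = 0.365444 ± 0.125993 = [0.239451, 0.491437]
ρ-limits: (tanh 0.239451, tanh 0.491437) = (0.235, 0.455)

(0.235, 0.455)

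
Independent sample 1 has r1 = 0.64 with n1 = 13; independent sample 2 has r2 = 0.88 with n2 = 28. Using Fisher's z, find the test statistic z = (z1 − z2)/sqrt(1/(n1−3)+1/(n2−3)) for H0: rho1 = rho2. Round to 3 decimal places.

-1.651

Fisher z-transforms: z1 = atanh(0.64) = 0.758174, z2 = atanh(0.88) = 1.375768; difference d = -0.617594
Var(d) = 1/10 + 1/25 = 0.1000000 + 0.0400000 = 0.1400000
z = d/√Var(d) = -0.617594 / √0.1400000 = -0.617594 / 0.374166 = -1.651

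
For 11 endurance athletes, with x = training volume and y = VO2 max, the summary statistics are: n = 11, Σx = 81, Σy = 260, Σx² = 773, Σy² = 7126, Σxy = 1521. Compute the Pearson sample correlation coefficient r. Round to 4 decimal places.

-0.9459

S_xy = nΣxy − ΣxΣy = 11·1521 − 81·260 = 16731 − 21060 = -4329
S_xx = nΣx² − (Σx)² = 11·773 − 81² = 8503 − 6561 = 1942
S_yy = nΣy² − (Σy)² = 11·7126 − 260² = 78386 − 67600 = 10786
r = S_xy / √(S_xx·S_yy) = -4329 / √(1942·10786) = -4329 / √20946412 = -4329 / 4576.7250 = -0.9459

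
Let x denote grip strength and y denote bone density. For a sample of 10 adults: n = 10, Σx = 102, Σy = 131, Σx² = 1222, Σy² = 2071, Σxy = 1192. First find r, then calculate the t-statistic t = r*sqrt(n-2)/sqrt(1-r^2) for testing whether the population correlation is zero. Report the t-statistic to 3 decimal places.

-1.952

S_xy = nΣxy − ΣxΣy = 10·1192 − 102·131 = 11920 − 13362 = -1442
S_xx = nΣx² − (Σx)² = 10·1222 − 102² = 12220 − 10404 = 1816
S_yy = nΣy² − (Σy)² = 10·2071 − 131² = 20710 − 17161 = 3549
r = S_xy / √(S_xx·S_yy) = -1442 / √(1816·3549) = -1442 / √6444984 = -1442 / 2538.6973 = -0.5680
t = r·√(n−2)/√(1−r²) = -0.5680·√8 / √(1−0.322624) = -1.606547 / 0.823029 = -1.952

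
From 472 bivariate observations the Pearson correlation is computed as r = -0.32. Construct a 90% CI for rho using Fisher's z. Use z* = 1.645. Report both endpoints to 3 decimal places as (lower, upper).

(-0.386, -0.250)

z_r = atanh(-0.32) = -0.331647;  SE = 1/√(n−3) = 1/√469 = 0.046176
z-limits: -0.331647 ± 1.645·0.046176 = -0.331647 ± 0.075960 = [-0.407607, -0.255687]
ρ-limits: (tanh -0.407607, tanh -0.255687) = (-0.386, -0.250)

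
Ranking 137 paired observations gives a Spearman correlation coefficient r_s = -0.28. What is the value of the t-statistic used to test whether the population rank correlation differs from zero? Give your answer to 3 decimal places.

1 − r_s² = 1 − 0.0784 = 0.9216;  √(1−r_s²) = 0.960000
√(n−2) = √135 = 11.618950
t = r_s·√(n−2)/√(1−r_s²) = -0.28 · 11.618950 / 0.960000 = -3.389

-3.389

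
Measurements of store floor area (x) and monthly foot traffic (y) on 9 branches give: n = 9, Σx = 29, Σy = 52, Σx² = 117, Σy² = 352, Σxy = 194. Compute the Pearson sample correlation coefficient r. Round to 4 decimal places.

Numerator: nΣxy − (Σx)(Σy) = 9·194 − (29)(52) = 238
Denominator: √[(nΣx²−(Σx)²)(nΣy²−(Σy)²)]
  nΣx²−(Σx)² = 9·117 − 841 = 212;  nΣy²−(Σy)² = 9·352 − 2704 = 464
  √(212·464) = √98368 = 313.6367
r = 238 / 313.6367 = 0.7588

0.7588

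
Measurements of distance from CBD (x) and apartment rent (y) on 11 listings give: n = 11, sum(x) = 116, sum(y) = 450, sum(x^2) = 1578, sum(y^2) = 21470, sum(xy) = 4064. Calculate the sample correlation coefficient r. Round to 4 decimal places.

-0.6540

S_xy = nΣxy − ΣxΣy = 11·4064 − 116·450 = 44704 − 52200 = -7496
S_xx = nΣx² − (Σx)² = 11·1578 − 116² = 17358 − 13456 = 3902
S_yy = nΣy² − (Σy)² = 11·21470 − 450² = 236170 − 202500 = 33670
r = S_xy / √(S_xx·S_yy) = -7496 / √(3902·33670) = -7496 / √131380340 = -7496 / 11462.1263 = -0.6540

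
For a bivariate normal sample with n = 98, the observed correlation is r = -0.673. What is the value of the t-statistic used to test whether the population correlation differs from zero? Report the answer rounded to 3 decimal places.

-8.915

1 − r² = 1 − 0.452929 = 0.547071;  √(1−r²) = 0.739642
√(n−2) = √96 = 9.797959
t = r·√(n−2)/√(1−r²) = -0.673 · 9.797959 / 0.739642 = -8.915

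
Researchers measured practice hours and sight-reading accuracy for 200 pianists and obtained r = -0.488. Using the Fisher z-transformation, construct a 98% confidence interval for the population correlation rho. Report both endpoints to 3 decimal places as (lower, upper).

Fisher z: z_r = atanh(r) = ½·ln((1+(-0.488))/(1−(-0.488))) = -0.533432
SE(z) = 1/√(n−3) = 1/√197 = 0.071247
98% ⇒ z* = 2.326; margin = 2.326·0.071247 = 0.165721
CI on z-scale: (-0.699153, -0.367711)
Back-transform: tanh(-0.699153) = -0.603830, tanh(-0.367711) = -0.351988

(-0.604, -0.352)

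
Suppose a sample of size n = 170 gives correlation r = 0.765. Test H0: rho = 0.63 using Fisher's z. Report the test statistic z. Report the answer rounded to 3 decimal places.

z_r = atanh(0.765) = 1.008160,  z_0 = atanh(0.63) = 0.741416
SE = 1/√(n−3) = 1/√167 = 0.077382
z = (z_r − z_0)/SE = (1.008160 − 0.741416) / 0.077382 = 0.266744 / 0.077382 = 3.447

3.447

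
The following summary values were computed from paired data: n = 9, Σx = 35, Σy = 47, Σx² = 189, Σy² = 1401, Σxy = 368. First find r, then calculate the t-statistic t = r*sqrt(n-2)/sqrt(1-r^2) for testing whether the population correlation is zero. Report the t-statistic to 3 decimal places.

2.993

Numerator: nΣxy − (Σx)(Σy) = 9·368 − (35)(47) = 1667
Denominator: √[(nΣx²−(Σx)²)(nΣy²−(Σy)²)]
  nΣx²−(Σx)² = 9·189 − 1225 = 476;  nΣy²−(Σy)² = 9·1401 − 2209 = 10400
  √(476·10400) = √4950400 = 2224.9494
r = 1667 / 2224.9494 = 0.7492
t = r·√(n−2)/√(1−r²) = 0.7492·√7 / √(1−0.561301) = 1.982197 / 0.662344 = 2.993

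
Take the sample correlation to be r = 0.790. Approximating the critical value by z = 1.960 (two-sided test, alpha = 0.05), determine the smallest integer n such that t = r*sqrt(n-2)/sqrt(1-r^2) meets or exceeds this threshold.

5

Need r·√(n−2)/√(1−r²) ≥ 1.960
√(n−2) ≥ 1.960·√(1−0.624100) / 0.790 = 1.960·0.613107 / 0.790 = 1.5211
n−2 ≥ 2.3137  ⇒  n ≥ 4.3137
Smallest integer n = 5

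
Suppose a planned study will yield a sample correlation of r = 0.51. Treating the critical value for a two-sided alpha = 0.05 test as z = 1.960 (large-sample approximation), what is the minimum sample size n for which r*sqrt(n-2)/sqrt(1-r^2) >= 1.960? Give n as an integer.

13

r√(n−2)/√(1−r²) ≥ 1.960  ⇔  n−2 ≥ (1.960)²·(1−r²)/r²
(1−r²)/r² = (1−0.2601)/0.2601 = 2.8447
n ≥ 2 + 3.8416·2.8447 = 2 + 10.9282 = 12.9282
⌈12.9282⌉ = 13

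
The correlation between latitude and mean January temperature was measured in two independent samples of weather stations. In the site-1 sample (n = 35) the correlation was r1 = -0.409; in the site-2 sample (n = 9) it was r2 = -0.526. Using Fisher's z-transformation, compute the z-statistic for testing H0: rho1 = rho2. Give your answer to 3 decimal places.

0.338

Fisher z-transforms: z1 = atanh(-0.409) = -0.434410, z2 = atanh(-0.526) = -0.584599; difference d = 0.150189
Var(d) = 1/32 + 1/6 = 0.0312500 + 0.1666667 = 0.1979167
z = d/√Var(d) = 0.150189 / √0.1979167 = 0.150189 / 0.444878 = 0.338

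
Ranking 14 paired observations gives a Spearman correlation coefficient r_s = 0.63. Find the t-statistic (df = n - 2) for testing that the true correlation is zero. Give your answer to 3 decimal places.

t = r_s·√(n−2) / √(1−r_s²) with r_s = 0.63, n = 14
  = 0.63·√12 / √(1 − 0.3969)
  = 0.63·3.464102 / 0.776595
  = 2.182384 / 0.776595 = 2.810

2.810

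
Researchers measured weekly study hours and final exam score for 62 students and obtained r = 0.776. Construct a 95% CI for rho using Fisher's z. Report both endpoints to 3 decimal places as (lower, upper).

(0.653, 0.859)

Fisher z: z_r = atanh(r) = ½·ln((1+0.776)/(1−0.776)) = 1.035236
SE(z) = 1/√(n−3) = 1/√59 = 0.130189
95% ⇒ z* = 1.960; margin = 1.960·0.130189 = 0.255170
CI on z-scale: (0.780066, 1.290406)
Back-transform: tanh(0.780066) = 0.652745, tanh(1.290406) = 0.859233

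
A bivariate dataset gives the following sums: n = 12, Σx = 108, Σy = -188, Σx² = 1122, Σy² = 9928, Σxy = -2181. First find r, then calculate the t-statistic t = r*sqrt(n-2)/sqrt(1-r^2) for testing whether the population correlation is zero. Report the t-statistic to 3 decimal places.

S_xy = nΣxy − ΣxΣy = 12·(-2181) − 108·(-188) = -26172 − (-20304) = -5868
S_xx = nΣx² − (Σx)² = 12·1122 − 108² = 13464 − 11664 = 1800
S_yy = nΣy² − (Σy)² = 12·9928 − (-188)² = 119136 − 35344 = 83792
r = S_xy / √(S_xx·S_yy) = -5868 / √(1800·83792) = -5868 / √150825600 = -5868 / 12281.1074 = -0.4778
t = r·√(n−2)/√(1−r²) = -0.4778·√10 / √(1−0.228293) = -1.510936 / 0.878469 = -1.720

-1.720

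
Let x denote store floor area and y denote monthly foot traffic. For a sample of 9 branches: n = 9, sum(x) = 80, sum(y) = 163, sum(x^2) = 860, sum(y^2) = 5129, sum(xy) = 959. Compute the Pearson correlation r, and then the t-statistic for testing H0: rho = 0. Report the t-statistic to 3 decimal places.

S_xy = nΣxy − ΣxΣy = 9·959 − 80·163 = 8631 − 13040 = -4409
S_xx = nΣx² − (Σx)² = 9·860 − 80² = 7740 − 6400 = 1340
S_yy = nΣy² − (Σy)² = 9·5129 − 163² = 46161 − 26569 = 19592
r = S_xy / √(S_xx·S_yy) = -4409 / √(1340·19592) = -4409 / √26253280 = -4409 / 5123.7955 = -0.8605
t = r·√(n−2)/√(1−r²) = -0.8605·√7 / √(1−0.740460) = -2.276669 / 0.509451 = -4.469

-4.469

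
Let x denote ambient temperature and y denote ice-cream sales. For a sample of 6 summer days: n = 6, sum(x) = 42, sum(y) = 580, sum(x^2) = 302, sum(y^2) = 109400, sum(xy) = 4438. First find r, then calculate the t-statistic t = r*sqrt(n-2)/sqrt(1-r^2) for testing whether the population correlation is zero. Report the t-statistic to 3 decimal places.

S_xy = nΣxy − ΣxΣy = 6·4438 − 42·580 = 26628 − 24360 = 2268
S_xx = nΣx² − (Σx)² = 6·302 − 42² = 1812 − 1764 = 48
S_yy = nΣy² − (Σy)² = 6·109400 − 580² = 656400 − 336400 = 320000
r = S_xy / √(S_xx·S_yy) = 2268 / √(48·320000) = 2268 / √15360000 = 2268 / 3919.1836 = 0.5787
t = r·√(n−2)/√(1−r²) = 0.5787·√4 / √(1−0.334894) = 1.157400 / 0.815540 = 1.419

1.419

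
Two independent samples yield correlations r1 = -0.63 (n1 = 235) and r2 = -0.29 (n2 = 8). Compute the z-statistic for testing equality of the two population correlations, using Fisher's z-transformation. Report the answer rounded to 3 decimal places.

z1 = atanh(-0.63) = -0.741416,  z2 = atanh(-0.29) = -0.298566
SE = √(1/(n1−3) + 1/(n2−3)) = √(1/232 + 1/5) = √(0.0043103 + 0.2000000) = √0.2043103 = 0.452007
z = (z1 − z2)/SE = (-0.741416 − (-0.298566)) / 0.452007 = -0.442850 / 0.452007 = -0.980

-0.980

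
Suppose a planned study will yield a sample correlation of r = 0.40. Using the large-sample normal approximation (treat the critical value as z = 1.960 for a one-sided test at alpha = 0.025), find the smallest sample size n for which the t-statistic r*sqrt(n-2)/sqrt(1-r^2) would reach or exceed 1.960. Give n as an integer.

Need r·√(n−2)/√(1−r²) ≥ 1.960
√(n−2) ≥ 1.960·√(1−0.1600) / 0.40 = 1.960·0.916515 / 0.40 = 4.4909
n−2 ≥ 20.1682  ⇒  n ≥ 22.1682
Smallest integer n = 23

23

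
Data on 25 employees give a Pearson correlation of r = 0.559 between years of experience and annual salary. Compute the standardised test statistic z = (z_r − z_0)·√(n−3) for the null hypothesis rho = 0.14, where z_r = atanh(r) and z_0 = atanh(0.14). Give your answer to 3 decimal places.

z_r = atanh(0.559) = 0.631377,  z_0 = atanh(0.14) = 0.140926
SE = 1/√(n−3) = 1/√22 = 0.213201
z = (z_r − z_0)/SE = (0.631377 − 0.140926) / 0.213201 = 0.490451 / 0.213201 = 2.300

2.300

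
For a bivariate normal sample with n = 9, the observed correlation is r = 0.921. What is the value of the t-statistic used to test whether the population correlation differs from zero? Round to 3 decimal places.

6.255

t = r·√(n−2) / √(1−r²) with r = 0.921, n = 9
  = 0.921·√7 / √(1 − 0.848241)
  = 0.921·2.645751 / 0.389563
  = 2.436737 / 0.389563 = 6.255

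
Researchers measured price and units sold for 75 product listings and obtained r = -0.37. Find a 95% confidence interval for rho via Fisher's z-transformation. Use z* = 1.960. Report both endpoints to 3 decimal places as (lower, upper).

(-0.551, -0.156)

z_r = atanh(-0.37) = -0.388423;  SE = 1/√(n−3) = 1/√72 = 0.117851
z-limits: -0.388423 ± 1.960·0.117851 = -0.388423 ± 0.230988 = [-0.619411, -0.157435]
ρ-limits: (tanh -0.619411, tanh -0.157435) = (-0.551, -0.156)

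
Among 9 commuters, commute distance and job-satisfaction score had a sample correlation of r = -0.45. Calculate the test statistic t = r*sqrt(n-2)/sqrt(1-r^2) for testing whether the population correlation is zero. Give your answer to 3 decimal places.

-1.333

t = r·√(n−2) / √(1−r²) with r = -0.45, n = 9
  = -0.45·√7 / √(1 − 0.2025)
  = -0.45·2.645751 / 0.893029
  = -1.190588 / 0.893029 = -1.333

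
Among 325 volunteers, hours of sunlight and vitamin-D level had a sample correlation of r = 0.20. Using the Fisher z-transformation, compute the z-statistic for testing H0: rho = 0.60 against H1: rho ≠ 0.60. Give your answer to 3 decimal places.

-8.800

Fisher z: atanh(0.20) = 0.202733, atanh(0.60) = 0.693147
z = (z_r − z_0)·√(n−3) = (0.202733 − 0.693147)·√322 = -0.490414 · 17.944358 = -8.800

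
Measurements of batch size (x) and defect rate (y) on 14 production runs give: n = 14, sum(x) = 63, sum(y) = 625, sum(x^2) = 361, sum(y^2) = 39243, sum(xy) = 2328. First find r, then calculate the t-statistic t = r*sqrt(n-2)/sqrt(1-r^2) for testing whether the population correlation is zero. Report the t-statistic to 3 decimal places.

-2.091

Numerator: nΣxy − (Σx)(Σy) = 14·2328 − (63)(625) = -6783
Denominator: √[(nΣx²−(Σx)²)(nΣy²−(Σy)²)]
  nΣx²−(Σx)² = 14·361 − 3969 = 1085;  nΣy²−(Σy)² = 14·39243 − 390625 = 158777
  √(1085·158777) = √172273045 = 13125.2827
r = -6783 / 13125.2827 = -0.5168
t = r·√(n−2)/√(1−r²) = -0.5168·√12 / √(1−0.267082) = -1.790248 / 0.856106 = -2.091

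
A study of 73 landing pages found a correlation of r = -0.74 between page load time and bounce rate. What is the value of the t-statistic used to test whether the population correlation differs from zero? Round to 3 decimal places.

t = r·√(n−2) / √(1−r²) with r = -0.74, n = 73
  = -0.74·√71 / √(1 − 0.5476)
  = -0.74·8.426150 / 0.672607
  = -6.235351 / 0.672607 = -9.270

-9.270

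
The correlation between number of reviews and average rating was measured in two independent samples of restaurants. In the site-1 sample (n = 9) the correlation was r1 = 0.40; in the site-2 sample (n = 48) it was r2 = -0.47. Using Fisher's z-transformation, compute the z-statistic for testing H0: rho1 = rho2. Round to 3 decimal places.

2.148

Fisher z-transforms: z1 = atanh(0.40) = 0.423649, z2 = atanh(-0.47) = -0.510070; difference d = 0.933719
Var(d) = 1/6 + 1/45 = 0.1666667 + 0.0222222 = 0.1888889
z = d/√Var(d) = 0.933719 / √0.1888889 = 0.933719 / 0.434614 = 2.148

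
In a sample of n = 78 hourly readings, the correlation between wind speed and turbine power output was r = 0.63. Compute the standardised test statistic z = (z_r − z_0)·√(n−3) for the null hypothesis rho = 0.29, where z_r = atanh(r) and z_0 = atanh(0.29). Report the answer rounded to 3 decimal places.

Fisher z: atanh(0.63) = 0.741416, atanh(0.29) = 0.298566
z = (z_r − z_0)·√(n−3) = (0.741416 − 0.298566)·√75 = 0.442850 · 8.660254 = 3.835

3.835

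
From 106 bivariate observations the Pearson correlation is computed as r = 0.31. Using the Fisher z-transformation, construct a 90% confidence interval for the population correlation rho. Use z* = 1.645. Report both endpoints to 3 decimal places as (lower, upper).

Fisher z: z_r = atanh(r) = ½·ln((1+0.31)/(1−0.31)) = 0.320545
SE(z) = 1/√(n−3) = 1/√103 = 0.098533
90% ⇒ z* = 1.645; margin = 1.645·0.098533 = 0.162087
CI on z-scale: (0.158458, 0.482632)
Back-transform: tanh(0.158458) = 0.157145, tanh(0.482632) = 0.448349

(0.157, 0.448)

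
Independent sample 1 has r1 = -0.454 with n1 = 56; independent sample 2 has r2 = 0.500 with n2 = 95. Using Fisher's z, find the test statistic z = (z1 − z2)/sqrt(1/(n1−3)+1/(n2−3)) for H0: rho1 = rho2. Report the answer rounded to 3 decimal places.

Fisher z-transforms: z1 = atanh(-0.454) = -0.489727, z2 = atanh(0.500) = 0.549306; difference d = -1.039033
Var(d) = 1/53 + 1/92 = 0.0188679 + 0.0108696 = 0.0297375
z = d/√Var(d) = -1.039033 / √0.0297375 = -1.039033 / 0.172446 = -6.025

-6.025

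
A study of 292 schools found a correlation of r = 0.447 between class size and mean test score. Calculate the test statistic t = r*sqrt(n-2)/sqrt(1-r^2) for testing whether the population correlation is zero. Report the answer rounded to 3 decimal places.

8.510

t = r·√(n−2) / √(1−r²) with r = 0.447, n = 292
  = 0.447·√290 / √(1 − 0.199809)
  = 0.447·17.029386 / 0.894534
  = 7.612136 / 0.894534 = 8.510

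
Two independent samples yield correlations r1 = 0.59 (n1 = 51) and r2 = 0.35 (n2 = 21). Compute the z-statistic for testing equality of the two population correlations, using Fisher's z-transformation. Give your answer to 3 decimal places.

Fisher z-transforms: z1 = atanh(0.59) = 0.677666, z2 = atanh(0.35) = 0.365444; difference d = 0.312222
Var(d) = 1/48 + 1/18 = 0.0208333 + 0.0555556 = 0.0763889
z = d/√Var(d) = 0.312222 / √0.0763889 = 0.312222 / 0.276385 = 1.130

1.130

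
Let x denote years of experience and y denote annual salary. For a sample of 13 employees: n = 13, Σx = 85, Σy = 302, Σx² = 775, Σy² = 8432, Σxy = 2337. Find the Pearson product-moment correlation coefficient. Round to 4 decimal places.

0.6503

Numerator: nΣxy − (Σx)(Σy) = 13·2337 − (85)(302) = 4711
Denominator: √[(nΣx²−(Σx)²)(nΣy²−(Σy)²)]
  nΣx²−(Σx)² = 13·775 − 7225 = 2850;  nΣy²−(Σy)² = 13·8432 − 91204 = 18412
  √(2850·18412) = √52474200 = 7243.9078
r = 4711 / 7243.9078 = 0.6503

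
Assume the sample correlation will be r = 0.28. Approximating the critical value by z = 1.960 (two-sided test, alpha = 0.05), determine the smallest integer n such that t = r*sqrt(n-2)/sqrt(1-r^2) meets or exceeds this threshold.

Need r·√(n−2)/√(1−r²) ≥ 1.960
√(n−2) ≥ 1.960·√(1−0.0784) / 0.28 = 1.960·0.960000 / 0.28 = 6.7200
n−2 ≥ 45.1584  ⇒  n ≥ 47.1584
Smallest integer n = 48

48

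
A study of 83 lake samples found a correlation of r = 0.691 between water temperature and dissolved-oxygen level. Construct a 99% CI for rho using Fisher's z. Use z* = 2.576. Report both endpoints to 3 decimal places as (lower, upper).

(0.509, 0.814)

Fisher z: z_r = atanh(r) = ½·ln((1+0.691)/(1−0.691)) = 0.849867
SE(z) = 1/√(n−3) = 1/√80 = 0.111803
99% ⇒ z* = 2.576; margin = 2.576·0.111803 = 0.288005
CI on z-scale: (0.561862, 1.137872)
Back-transform: tanh(0.561862) = 0.509358, tanh(1.137872) = 0.813696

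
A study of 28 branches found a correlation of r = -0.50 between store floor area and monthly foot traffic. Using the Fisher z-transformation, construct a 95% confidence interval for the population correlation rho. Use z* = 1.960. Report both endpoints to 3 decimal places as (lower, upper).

(-0.736, -0.156)

z_r = atanh(-0.50) = -0.549306;  SE = 1/√(n−3) = 1/√25 = 0.200000
z-limits: -0.549306 ± 1.960·0.200000 = -0.549306 ± 0.392000 = [-0.941306, -0.157306]
ρ-limits: (tanh -0.941306, tanh -0.157306) = (-0.736, -0.156)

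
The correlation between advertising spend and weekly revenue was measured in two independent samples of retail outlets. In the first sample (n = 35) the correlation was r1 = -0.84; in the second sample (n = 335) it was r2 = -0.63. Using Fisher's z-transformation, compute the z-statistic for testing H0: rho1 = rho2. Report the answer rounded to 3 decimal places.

-2.592

z1 = atanh(-0.84) = -1.221174,  z2 = atanh(-0.63) = -0.741416
SE = √(1/(n1−3) + 1/(n2−3)) = √(1/32 + 1/332) = √(0.0312500 + 0.0030120) = √0.0342620 = 0.185100
z = (z1 − z2)/SE = (-1.221174 − (-0.741416)) / 0.185100 = -0.479758 / 0.185100 = -2.592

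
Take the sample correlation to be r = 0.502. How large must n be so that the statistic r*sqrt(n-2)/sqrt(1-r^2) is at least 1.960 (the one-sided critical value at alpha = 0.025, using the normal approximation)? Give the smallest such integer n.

Need r·√(n−2)/√(1−r²) ≥ 1.960
√(n−2) ≥ 1.960·√(1−0.252004) / 0.502 = 1.960·0.864868 / 0.502 = 3.3768
n−2 ≥ 11.4028  ⇒  n ≥ 13.4028
Smallest integer n = 14

14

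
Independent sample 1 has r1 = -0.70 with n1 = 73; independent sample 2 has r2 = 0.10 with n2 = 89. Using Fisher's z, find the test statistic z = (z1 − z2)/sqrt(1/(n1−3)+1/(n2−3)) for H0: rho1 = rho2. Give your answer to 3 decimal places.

Fisher z-transforms: z1 = atanh(-0.70) = -0.867301, z2 = atanh(0.10) = 0.100335; difference d = -0.967636
Var(d) = 1/70 + 1/86 = 0.0142857 + 0.0116279 = 0.0259136
z = d/√Var(d) = -0.967636 / √0.0259136 = -0.967636 / 0.160977 = -6.011

-6.011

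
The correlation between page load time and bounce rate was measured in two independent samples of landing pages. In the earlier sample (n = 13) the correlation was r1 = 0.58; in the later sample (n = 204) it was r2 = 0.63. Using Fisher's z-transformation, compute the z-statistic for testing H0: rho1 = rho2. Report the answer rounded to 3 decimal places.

Fisher z-transforms: z1 = atanh(0.58) = 0.662463, z2 = atanh(0.63) = 0.741416; difference d = -0.078953
Var(d) = 1/10 + 1/201 = 0.1000000 + 0.0049751 = 0.1049751
z = d/√Var(d) = -0.078953 / √0.1049751 = -0.078953 / 0.323999 = -0.244

-0.244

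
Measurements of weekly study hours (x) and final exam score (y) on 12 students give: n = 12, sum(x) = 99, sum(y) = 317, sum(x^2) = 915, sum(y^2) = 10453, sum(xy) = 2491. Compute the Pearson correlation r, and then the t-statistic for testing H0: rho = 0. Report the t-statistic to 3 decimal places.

-0.904

S_xy = nΣxy − ΣxΣy = 12·2491 − 99·317 = 29892 − 31383 = -1491
S_xx = nΣx² − (Σx)² = 12·915 − 99² = 10980 − 9801 = 1179
S_yy = nΣy² − (Σy)² = 12·10453 − 317² = 125436 − 100489 = 24947
r = S_xy / √(S_xx·S_yy) = -1491 / √(1179·24947) = -1491 / √29412513 = -1491 / 5423.3304 = -0.2749
t = r·√(n−2)/√(1−r²) = -0.2749·√10 / √(1−0.075570) = -0.869310 / 0.961473 = -0.904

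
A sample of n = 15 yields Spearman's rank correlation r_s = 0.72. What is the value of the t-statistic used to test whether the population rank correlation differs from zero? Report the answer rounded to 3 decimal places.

3.741

t = r_s·√(n−2) / √(1−r_s²) with r_s = 0.72, n = 15
  = 0.72·√13 / √(1 − 0.5184)
  = 0.72·3.605551 / 0.693974
  = 2.595997 / 0.693974 = 3.741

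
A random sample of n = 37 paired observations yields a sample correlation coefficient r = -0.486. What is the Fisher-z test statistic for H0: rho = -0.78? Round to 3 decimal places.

3.000

Fisher z: atanh(-0.486) = -0.530810, atanh(-0.78) = -1.045371
z = (z_r − z_0)·√(n−3) = (-0.530810 − (-1.045371))·√34 = 0.514561 · 5.830952 = 3.000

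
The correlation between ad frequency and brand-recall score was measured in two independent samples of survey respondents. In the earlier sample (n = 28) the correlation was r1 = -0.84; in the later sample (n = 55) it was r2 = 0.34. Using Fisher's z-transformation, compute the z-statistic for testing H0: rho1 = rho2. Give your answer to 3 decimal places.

-6.473

z1 = atanh(-0.84) = -1.221174,  z2 = atanh(0.34) = 0.354093
SE = √(1/(n1−3) + 1/(n2−3)) = √(1/25 + 1/52) = √(0.0400000 + 0.0192308) = √0.0592308 = 0.243374
z = (z1 − z2)/SE = (-1.221174 − 0.354093) / 0.243374 = -1.575267 / 0.243374 = -6.473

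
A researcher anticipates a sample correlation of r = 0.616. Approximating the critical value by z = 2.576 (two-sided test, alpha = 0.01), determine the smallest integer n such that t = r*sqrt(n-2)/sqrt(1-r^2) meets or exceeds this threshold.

13

Need r·√(n−2)/√(1−r²) ≥ 2.576
√(n−2) ≥ 2.576·√(1−0.379456) / 0.616 = 2.576·0.787746 / 0.616 = 3.2942
n−2 ≥ 10.8518  ⇒  n ≥ 12.8518
Smallest integer n = 13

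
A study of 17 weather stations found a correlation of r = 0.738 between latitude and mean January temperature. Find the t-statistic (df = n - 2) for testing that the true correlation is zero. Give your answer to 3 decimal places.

4.236

1 − r² = 1 − 0.544644 = 0.455356;  √(1−r²) = 0.674801
√(n−2) = √15 = 3.872983
t = r·√(n−2)/√(1−r²) = 0.738 · 3.872983 / 0.674801 = 4.236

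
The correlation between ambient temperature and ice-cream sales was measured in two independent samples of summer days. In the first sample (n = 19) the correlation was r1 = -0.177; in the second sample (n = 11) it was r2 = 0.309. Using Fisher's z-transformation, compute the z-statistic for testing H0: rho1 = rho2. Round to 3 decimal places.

z1 = atanh(-0.177) = -0.178884,  z2 = atanh(0.309) = 0.319439
SE = √(1/(n1−3) + 1/(n2−3)) = √(1/16 + 1/8) = √(0.0625000 + 0.1250000) = √0.1875000 = 0.433013
z = (z1 − z2)/SE = (-0.178884 − 0.319439) / 0.433013 = -0.498323 / 0.433013 = -1.151

-1.151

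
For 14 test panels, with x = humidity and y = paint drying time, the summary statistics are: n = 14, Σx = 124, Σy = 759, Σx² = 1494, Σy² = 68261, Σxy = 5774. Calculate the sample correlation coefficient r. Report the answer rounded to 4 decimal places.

-0.2896

Numerator: nΣxy − (Σx)(Σy) = 14·5774 − (124)(759) = -13280
Denominator: √[(nΣx²−(Σx)²)(nΣy²−(Σy)²)]
  nΣx²−(Σx)² = 14·1494 − 15376 = 5540;  nΣy²−(Σy)² = 14·68261 − 576081 = 379573
  √(5540·379573) = √2102834420 = 45856.6726
r = -13280 / 45856.6726 = -0.2896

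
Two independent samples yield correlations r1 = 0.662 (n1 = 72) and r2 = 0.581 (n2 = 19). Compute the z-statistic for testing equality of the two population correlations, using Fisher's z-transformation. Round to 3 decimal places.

0.477

z1 = atanh(0.662) = 0.796366,  z2 = atanh(0.581) = 0.663971
SE = √(1/(n1−3) + 1/(n2−3)) = √(1/69 + 1/16) = √(0.0144928 + 0.0625000) = √0.0769928 = 0.277476
z = (z1 − z2)/SE = (0.796366 − 0.663971) / 0.277476 = 0.132395 / 0.277476 = 0.477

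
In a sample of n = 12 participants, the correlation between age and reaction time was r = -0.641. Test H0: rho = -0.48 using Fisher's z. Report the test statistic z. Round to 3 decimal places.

Fisher z: atanh(-0.641) = -0.759869, atanh(-0.48) = -0.522984
z = (z_r − z_0)·√(n−3) = (-0.759869 − (-0.522984))·√9 = -0.236885 · 3.000000 = -0.711

-0.711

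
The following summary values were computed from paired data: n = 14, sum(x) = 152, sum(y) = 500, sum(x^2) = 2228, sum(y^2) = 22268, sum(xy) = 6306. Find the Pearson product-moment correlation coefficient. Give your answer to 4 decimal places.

0.5497

S_xy = nΣxy − ΣxΣy = 14·6306 − 152·500 = 88284 − 76000 = 12284
S_xx = nΣx² − (Σx)² = 14·2228 − 152² = 31192 − 23104 = 8088
S_yy = nΣy² − (Σy)² = 14·22268 − 500² = 311752 − 250000 = 61752
r = S_xy / √(S_xx·S_yy) = 12284 / √(8088·61752) = 12284 / √499450176 = 12284 / 22348.3820 = 0.5497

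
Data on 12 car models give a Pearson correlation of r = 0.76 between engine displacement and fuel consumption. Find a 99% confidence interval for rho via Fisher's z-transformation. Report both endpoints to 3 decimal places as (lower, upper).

(0.137, 0.952)

Fisher z: z_r = atanh(r) = ½·ln((1+0.76)/(1−0.76)) = 0.996215
SE(z) = 1/√(n−3) = 1/√9 = 0.333333
99% ⇒ z* = 2.576; margin = 2.576·0.333333 = 0.858666
CI on z-scale: (0.137549, 1.854881)
Back-transform: tanh(0.137549) = 0.136688, tanh(1.854881) = 0.952204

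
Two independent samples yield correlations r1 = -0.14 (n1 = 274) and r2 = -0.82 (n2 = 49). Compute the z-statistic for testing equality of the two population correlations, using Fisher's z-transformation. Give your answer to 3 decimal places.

6.371

Fisher z-transforms: z1 = atanh(-0.14) = -0.140926, z2 = atanh(-0.82) = -1.156817; difference d = 1.015891
Var(d) = 1/271 + 1/46 = 0.0036900 + 0.0217391 = 0.0254291
z = d/√Var(d) = 1.015891 / √0.0254291 = 1.015891 / 0.159465 = 6.371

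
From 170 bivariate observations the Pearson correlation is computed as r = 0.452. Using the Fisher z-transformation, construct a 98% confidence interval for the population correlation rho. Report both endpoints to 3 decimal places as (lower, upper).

Fisher z: z_r = atanh(r) = ½·ln((1+0.452)/(1−0.452)) = 0.487211
SE(z) = 1/√(n−3) = 1/√167 = 0.077382
98% ⇒ z* = 2.326; margin = 2.326·0.077382 = 0.179991
CI on z-scale: (0.307220, 0.667202)
Back-transform: tanh(0.307220) = 0.297906, tanh(0.667202) = 0.583136

(0.298, 0.583)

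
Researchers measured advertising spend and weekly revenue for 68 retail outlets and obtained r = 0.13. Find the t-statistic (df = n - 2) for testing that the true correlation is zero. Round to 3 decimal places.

1.065

1 − r² = 1 − 0.0169 = 0.9831;  √(1−r²) = 0.991514
√(n−2) = √66 = 8.124038
t = r·√(n−2)/√(1−r²) = 0.13 · 8.124038 / 0.991514 = 1.065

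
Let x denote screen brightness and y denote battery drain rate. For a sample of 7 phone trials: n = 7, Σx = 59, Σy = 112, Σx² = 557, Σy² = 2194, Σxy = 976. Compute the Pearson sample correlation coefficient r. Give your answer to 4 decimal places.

0.2065

S_xy = nΣxy − ΣxΣy = 7·976 − 59·112 = 6832 − 6608 = 224
S_xx = nΣx² − (Σx)² = 7·557 − 59² = 3899 − 3481 = 418
S_yy = nΣy² − (Σy)² = 7·2194 − 112² = 15358 − 12544 = 2814
r = S_xy / √(S_xx·S_yy) = 224 / √(418·2814) = 224 / √1176252 = 224 / 1084.5515 = 0.2065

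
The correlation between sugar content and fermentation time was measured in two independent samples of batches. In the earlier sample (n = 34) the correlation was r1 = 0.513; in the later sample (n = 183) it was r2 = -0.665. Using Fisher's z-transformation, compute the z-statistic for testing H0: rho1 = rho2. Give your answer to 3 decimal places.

Fisher z-transforms: z1 = atanh(0.513) = 0.566793, z2 = atanh(-0.665) = -0.801725; difference d = 1.368518
Var(d) = 1/31 + 1/180 = 0.0322581 + 0.0055556 = 0.0378137
z = d/√Var(d) = 1.368518 / √0.0378137 = 1.368518 / 0.194457 = 7.038

7.038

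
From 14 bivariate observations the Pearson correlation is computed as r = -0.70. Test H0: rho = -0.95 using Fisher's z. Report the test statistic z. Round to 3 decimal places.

3.199

Fisher z: atanh(-0.70) = -0.867301, atanh(-0.95) = -1.831781
z = (z_r − z_0)·√(n−3) = (-0.867301 − (-1.831781))·√11 = 0.964480 · 3.316625 = 3.199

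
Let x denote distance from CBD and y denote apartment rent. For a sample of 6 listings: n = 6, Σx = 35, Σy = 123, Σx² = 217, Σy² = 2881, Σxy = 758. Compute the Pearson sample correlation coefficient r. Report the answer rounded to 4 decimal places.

0.5963

S_xy = nΣxy − ΣxΣy = 6·758 − 35·123 = 4548 − 4305 = 243
S_xx = nΣx² − (Σx)² = 6·217 − 35² = 1302 − 1225 = 77
S_yy = nΣy² − (Σy)² = 6·2881 − 123² = 17286 − 15129 = 2157
r = S_xy / √(S_xx·S_yy) = 243 / √(77·2157) = 243 / √166089 = 243 / 407.5402 = 0.5963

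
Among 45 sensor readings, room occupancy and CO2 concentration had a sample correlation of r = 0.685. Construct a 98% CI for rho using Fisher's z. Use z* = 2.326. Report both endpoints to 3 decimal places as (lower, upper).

z_r = atanh(0.685) = 0.838474;  SE = 1/√(n−3) = 1/√42 = 0.154303
z-limits: 0.838474 ± 2.326·0.154303 = 0.838474 ± 0.358909 = [0.479565, 1.197383]
ρ-limits: (tanh 0.479565, tanh 1.197383) = (0.446, 0.833)

(0.446, 0.833)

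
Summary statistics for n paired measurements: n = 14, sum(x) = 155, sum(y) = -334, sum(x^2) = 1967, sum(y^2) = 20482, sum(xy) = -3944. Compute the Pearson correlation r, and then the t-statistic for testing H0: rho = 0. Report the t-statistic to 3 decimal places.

S_xy = nΣxy − ΣxΣy = 14·(-3944) − 155·(-334) = -55216 − (-51770) = -3446
S_xx = nΣx² − (Σx)² = 14·1967 − 155² = 27538 − 24025 = 3513
S_yy = nΣy² − (Σy)² = 14·20482 − (-334)² = 286748 − 111556 = 175192
r = S_xy / √(S_xx·S_yy) = -3446 / √(3513·175192) = -3446 / √615449496 = -3446 / 24808.2546 = -0.1389
t = r·√(n−2)/√(1−r²) = -0.1389·√12 / √(1−0.019293) = -0.481164 / 0.990307 = -0.486

-0.486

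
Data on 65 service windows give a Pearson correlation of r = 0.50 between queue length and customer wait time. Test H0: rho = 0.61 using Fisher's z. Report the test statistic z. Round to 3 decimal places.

z_r = atanh(0.50) = 0.549306,  z_0 = atanh(0.61) = 0.708921
SE = 1/√(n−3) = 1/√62 = 0.127000
z = (z_r − z_0)/SE = (0.549306 − 0.708921) / 0.127000 = -0.159615 / 0.127000 = -1.257

-1.257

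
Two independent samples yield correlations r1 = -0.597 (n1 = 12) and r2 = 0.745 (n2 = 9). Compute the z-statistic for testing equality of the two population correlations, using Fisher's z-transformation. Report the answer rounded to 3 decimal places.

z1 = atanh(-0.597) = -0.688473,  z2 = atanh(0.745) = 0.961623
SE = √(1/(n1−3) + 1/(n2−3)) = √(1/9 + 1/6) = √(0.1111111 + 0.1666667) = √0.2777778 = 0.527046
z = (z1 − z2)/SE = (-0.688473 − 0.961623) / 0.527046 = -1.650096 / 0.527046 = -3.131

-3.131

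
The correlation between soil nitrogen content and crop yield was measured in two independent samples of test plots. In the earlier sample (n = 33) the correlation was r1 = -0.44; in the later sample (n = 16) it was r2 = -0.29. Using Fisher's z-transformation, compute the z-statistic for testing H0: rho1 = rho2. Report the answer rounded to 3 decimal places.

z1 = atanh(-0.44) = -0.472231,  z2 = atanh(-0.29) = -0.298566
SE = √(1/(n1−3) + 1/(n2−3)) = √(1/30 + 1/13) = √(0.0333333 + 0.0769231) = √0.1102564 = 0.332049
z = (z1 − z2)/SE = (-0.472231 − (-0.298566)) / 0.332049 = -0.173665 / 0.332049 = -0.523

-0.523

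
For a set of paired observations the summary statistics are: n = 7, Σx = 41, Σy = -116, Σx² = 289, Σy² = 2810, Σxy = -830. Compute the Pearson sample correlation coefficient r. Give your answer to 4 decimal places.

-0.7230

Numerator: nΣxy − (Σx)(Σy) = 7·(-830) − (41)(-116) = -1054
Denominator: √[(nΣx²−(Σx)²)(nΣy²−(Σy)²)]
  nΣx²−(Σx)² = 7·289 − 1681 = 342;  nΣy²−(Σy)² = 7·2810 − 13456 = 6214
  √(342·6214) = √2125188 = 1457.8025
r = -1054 / 1457.8025 = -0.7230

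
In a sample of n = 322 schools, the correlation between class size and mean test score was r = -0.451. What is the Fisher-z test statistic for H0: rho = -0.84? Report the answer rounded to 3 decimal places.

13.131

z_r = atanh(-0.451) = -0.485955,  z_0 = atanh(-0.84) = -1.221174
SE = 1/√(n−3) = 1/√319 = 0.055989
z = (z_r − z_0)/SE = (-0.485955 − (-1.221174)) / 0.055989 = 0.735219 / 0.055989 = 13.131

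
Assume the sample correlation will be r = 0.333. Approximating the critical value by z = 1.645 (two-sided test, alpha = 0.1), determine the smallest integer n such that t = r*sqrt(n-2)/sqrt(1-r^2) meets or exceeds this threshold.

24

r√(n−2)/√(1−r²) ≥ 1.645  ⇔  n−2 ≥ (1.645)²·(1−r²)/r²
(1−r²)/r² = (1−0.110889)/0.110889 = 8.0180
n ≥ 2 + 2.706025·8.0180 = 2 + 21.6969 = 23.6969
⌈23.6969⌉ = 24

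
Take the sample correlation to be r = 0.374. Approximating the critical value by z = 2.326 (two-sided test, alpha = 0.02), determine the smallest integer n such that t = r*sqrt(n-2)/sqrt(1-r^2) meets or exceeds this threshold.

36

Need r·√(n−2)/√(1−r²) ≥ 2.326
√(n−2) ≥ 2.326·√(1−0.139876) / 0.374 = 2.326·0.927429 / 0.374 = 5.7679
n−2 ≥ 33.2687  ⇒  n ≥ 35.2687
Smallest integer n = 36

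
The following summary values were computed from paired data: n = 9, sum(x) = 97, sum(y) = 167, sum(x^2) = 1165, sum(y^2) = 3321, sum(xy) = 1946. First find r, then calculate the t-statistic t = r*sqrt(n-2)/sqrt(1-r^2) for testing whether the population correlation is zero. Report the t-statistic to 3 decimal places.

Numerator: nΣxy − (Σx)(Σy) = 9·1946 − (97)(167) = 1315
Denominator: √[(nΣx²−(Σx)²)(nΣy²−(Σy)²)]
  nΣx²−(Σx)² = 9·1165 − 9409 = 1076;  nΣy²−(Σy)² = 9·3321 − 27889 = 2000
  √(1076·2000) = √2152000 = 1466.9697
r = 1315 / 1466.9697 = 0.8964
t = r·√(n−2)/√(1−r²) = 0.8964·√7 / √(1−0.803533) = 2.371651 / 0.443246 = 5.351

5.351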